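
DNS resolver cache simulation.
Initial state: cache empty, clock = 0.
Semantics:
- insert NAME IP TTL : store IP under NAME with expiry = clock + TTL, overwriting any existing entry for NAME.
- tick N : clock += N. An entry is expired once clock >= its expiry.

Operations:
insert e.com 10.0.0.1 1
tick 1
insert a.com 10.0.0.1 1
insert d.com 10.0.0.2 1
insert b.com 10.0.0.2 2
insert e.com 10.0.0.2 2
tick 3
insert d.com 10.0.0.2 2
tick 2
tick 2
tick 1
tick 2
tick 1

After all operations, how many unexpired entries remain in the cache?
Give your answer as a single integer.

Op 1: insert e.com -> 10.0.0.1 (expiry=0+1=1). clock=0
Op 2: tick 1 -> clock=1. purged={e.com}
Op 3: insert a.com -> 10.0.0.1 (expiry=1+1=2). clock=1
Op 4: insert d.com -> 10.0.0.2 (expiry=1+1=2). clock=1
Op 5: insert b.com -> 10.0.0.2 (expiry=1+2=3). clock=1
Op 6: insert e.com -> 10.0.0.2 (expiry=1+2=3). clock=1
Op 7: tick 3 -> clock=4. purged={a.com,b.com,d.com,e.com}
Op 8: insert d.com -> 10.0.0.2 (expiry=4+2=6). clock=4
Op 9: tick 2 -> clock=6. purged={d.com}
Op 10: tick 2 -> clock=8.
Op 11: tick 1 -> clock=9.
Op 12: tick 2 -> clock=11.
Op 13: tick 1 -> clock=12.
Final cache (unexpired): {} -> size=0

Answer: 0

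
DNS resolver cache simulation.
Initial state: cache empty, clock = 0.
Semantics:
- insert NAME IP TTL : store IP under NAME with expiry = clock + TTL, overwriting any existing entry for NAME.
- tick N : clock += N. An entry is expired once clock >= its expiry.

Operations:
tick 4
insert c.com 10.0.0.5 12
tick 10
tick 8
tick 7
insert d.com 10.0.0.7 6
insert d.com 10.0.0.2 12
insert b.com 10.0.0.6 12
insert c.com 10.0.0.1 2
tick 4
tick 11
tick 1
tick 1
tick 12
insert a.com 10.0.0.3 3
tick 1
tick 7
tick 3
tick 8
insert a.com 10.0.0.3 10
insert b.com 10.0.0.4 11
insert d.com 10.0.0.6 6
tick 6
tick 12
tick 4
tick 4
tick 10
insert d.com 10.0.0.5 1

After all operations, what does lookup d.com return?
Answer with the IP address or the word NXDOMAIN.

Op 1: tick 4 -> clock=4.
Op 2: insert c.com -> 10.0.0.5 (expiry=4+12=16). clock=4
Op 3: tick 10 -> clock=14.
Op 4: tick 8 -> clock=22. purged={c.com}
Op 5: tick 7 -> clock=29.
Op 6: insert d.com -> 10.0.0.7 (expiry=29+6=35). clock=29
Op 7: insert d.com -> 10.0.0.2 (expiry=29+12=41). clock=29
Op 8: insert b.com -> 10.0.0.6 (expiry=29+12=41). clock=29
Op 9: insert c.com -> 10.0.0.1 (expiry=29+2=31). clock=29
Op 10: tick 4 -> clock=33. purged={c.com}
Op 11: tick 11 -> clock=44. purged={b.com,d.com}
Op 12: tick 1 -> clock=45.
Op 13: tick 1 -> clock=46.
Op 14: tick 12 -> clock=58.
Op 15: insert a.com -> 10.0.0.3 (expiry=58+3=61). clock=58
Op 16: tick 1 -> clock=59.
Op 17: tick 7 -> clock=66. purged={a.com}
Op 18: tick 3 -> clock=69.
Op 19: tick 8 -> clock=77.
Op 20: insert a.com -> 10.0.0.3 (expiry=77+10=87). clock=77
Op 21: insert b.com -> 10.0.0.4 (expiry=77+11=88). clock=77
Op 22: insert d.com -> 10.0.0.6 (expiry=77+6=83). clock=77
Op 23: tick 6 -> clock=83. purged={d.com}
Op 24: tick 12 -> clock=95. purged={a.com,b.com}
Op 25: tick 4 -> clock=99.
Op 26: tick 4 -> clock=103.
Op 27: tick 10 -> clock=113.
Op 28: insert d.com -> 10.0.0.5 (expiry=113+1=114). clock=113
lookup d.com: present, ip=10.0.0.5 expiry=114 > clock=113

Answer: 10.0.0.5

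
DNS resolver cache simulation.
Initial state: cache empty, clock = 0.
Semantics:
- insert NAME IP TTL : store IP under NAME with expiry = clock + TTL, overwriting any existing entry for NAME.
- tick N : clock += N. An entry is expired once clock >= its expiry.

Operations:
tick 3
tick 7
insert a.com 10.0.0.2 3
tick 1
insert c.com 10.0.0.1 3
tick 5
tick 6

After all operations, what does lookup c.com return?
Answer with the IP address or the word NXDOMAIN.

Op 1: tick 3 -> clock=3.
Op 2: tick 7 -> clock=10.
Op 3: insert a.com -> 10.0.0.2 (expiry=10+3=13). clock=10
Op 4: tick 1 -> clock=11.
Op 5: insert c.com -> 10.0.0.1 (expiry=11+3=14). clock=11
Op 6: tick 5 -> clock=16. purged={a.com,c.com}
Op 7: tick 6 -> clock=22.
lookup c.com: not in cache (expired or never inserted)

Answer: NXDOMAIN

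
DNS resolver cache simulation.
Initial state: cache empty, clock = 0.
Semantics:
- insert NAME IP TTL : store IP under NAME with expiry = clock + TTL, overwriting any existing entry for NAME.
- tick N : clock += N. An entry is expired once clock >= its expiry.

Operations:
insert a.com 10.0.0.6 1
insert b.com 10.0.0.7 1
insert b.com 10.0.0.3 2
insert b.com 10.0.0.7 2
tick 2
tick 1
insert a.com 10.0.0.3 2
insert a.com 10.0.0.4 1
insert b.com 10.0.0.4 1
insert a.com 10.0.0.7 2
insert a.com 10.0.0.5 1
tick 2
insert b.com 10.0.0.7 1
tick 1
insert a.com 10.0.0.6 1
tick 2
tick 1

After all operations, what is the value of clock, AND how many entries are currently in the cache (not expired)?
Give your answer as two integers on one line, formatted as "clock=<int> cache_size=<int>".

Op 1: insert a.com -> 10.0.0.6 (expiry=0+1=1). clock=0
Op 2: insert b.com -> 10.0.0.7 (expiry=0+1=1). clock=0
Op 3: insert b.com -> 10.0.0.3 (expiry=0+2=2). clock=0
Op 4: insert b.com -> 10.0.0.7 (expiry=0+2=2). clock=0
Op 5: tick 2 -> clock=2. purged={a.com,b.com}
Op 6: tick 1 -> clock=3.
Op 7: insert a.com -> 10.0.0.3 (expiry=3+2=5). clock=3
Op 8: insert a.com -> 10.0.0.4 (expiry=3+1=4). clock=3
Op 9: insert b.com -> 10.0.0.4 (expiry=3+1=4). clock=3
Op 10: insert a.com -> 10.0.0.7 (expiry=3+2=5). clock=3
Op 11: insert a.com -> 10.0.0.5 (expiry=3+1=4). clock=3
Op 12: tick 2 -> clock=5. purged={a.com,b.com}
Op 13: insert b.com -> 10.0.0.7 (expiry=5+1=6). clock=5
Op 14: tick 1 -> clock=6. purged={b.com}
Op 15: insert a.com -> 10.0.0.6 (expiry=6+1=7). clock=6
Op 16: tick 2 -> clock=8. purged={a.com}
Op 17: tick 1 -> clock=9.
Final clock = 9
Final cache (unexpired): {} -> size=0

Answer: clock=9 cache_size=0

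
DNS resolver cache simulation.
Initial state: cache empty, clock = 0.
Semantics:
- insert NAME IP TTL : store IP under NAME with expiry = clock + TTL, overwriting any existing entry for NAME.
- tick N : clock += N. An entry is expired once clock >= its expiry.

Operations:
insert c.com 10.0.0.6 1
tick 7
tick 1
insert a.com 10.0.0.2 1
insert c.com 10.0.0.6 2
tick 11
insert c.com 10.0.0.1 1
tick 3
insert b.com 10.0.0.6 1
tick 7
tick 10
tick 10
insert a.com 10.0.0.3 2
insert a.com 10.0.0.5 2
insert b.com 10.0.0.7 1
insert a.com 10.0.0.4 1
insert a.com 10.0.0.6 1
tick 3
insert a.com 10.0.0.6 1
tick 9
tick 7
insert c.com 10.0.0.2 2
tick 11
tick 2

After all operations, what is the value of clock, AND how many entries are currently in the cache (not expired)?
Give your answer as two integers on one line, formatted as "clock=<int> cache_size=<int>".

Answer: clock=81 cache_size=0

Derivation:
Op 1: insert c.com -> 10.0.0.6 (expiry=0+1=1). clock=0
Op 2: tick 7 -> clock=7. purged={c.com}
Op 3: tick 1 -> clock=8.
Op 4: insert a.com -> 10.0.0.2 (expiry=8+1=9). clock=8
Op 5: insert c.com -> 10.0.0.6 (expiry=8+2=10). clock=8
Op 6: tick 11 -> clock=19. purged={a.com,c.com}
Op 7: insert c.com -> 10.0.0.1 (expiry=19+1=20). clock=19
Op 8: tick 3 -> clock=22. purged={c.com}
Op 9: insert b.com -> 10.0.0.6 (expiry=22+1=23). clock=22
Op 10: tick 7 -> clock=29. purged={b.com}
Op 11: tick 10 -> clock=39.
Op 12: tick 10 -> clock=49.
Op 13: insert a.com -> 10.0.0.3 (expiry=49+2=51). clock=49
Op 14: insert a.com -> 10.0.0.5 (expiry=49+2=51). clock=49
Op 15: insert b.com -> 10.0.0.7 (expiry=49+1=50). clock=49
Op 16: insert a.com -> 10.0.0.4 (expiry=49+1=50). clock=49
Op 17: insert a.com -> 10.0.0.6 (expiry=49+1=50). clock=49
Op 18: tick 3 -> clock=52. purged={a.com,b.com}
Op 19: insert a.com -> 10.0.0.6 (expiry=52+1=53). clock=52
Op 20: tick 9 -> clock=61. purged={a.com}
Op 21: tick 7 -> clock=68.
Op 22: insert c.com -> 10.0.0.2 (expiry=68+2=70). clock=68
Op 23: tick 11 -> clock=79. purged={c.com}
Op 24: tick 2 -> clock=81.
Final clock = 81
Final cache (unexpired): {} -> size=0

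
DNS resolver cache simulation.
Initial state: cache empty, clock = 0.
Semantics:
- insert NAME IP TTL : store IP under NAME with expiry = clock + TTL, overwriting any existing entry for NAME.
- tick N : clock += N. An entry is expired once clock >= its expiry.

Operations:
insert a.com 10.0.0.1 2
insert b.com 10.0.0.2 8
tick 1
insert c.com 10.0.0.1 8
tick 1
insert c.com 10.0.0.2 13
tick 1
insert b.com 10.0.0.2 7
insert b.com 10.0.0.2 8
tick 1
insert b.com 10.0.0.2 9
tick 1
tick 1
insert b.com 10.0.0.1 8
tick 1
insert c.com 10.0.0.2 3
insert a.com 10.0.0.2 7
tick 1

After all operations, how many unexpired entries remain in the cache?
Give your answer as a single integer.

Answer: 3

Derivation:
Op 1: insert a.com -> 10.0.0.1 (expiry=0+2=2). clock=0
Op 2: insert b.com -> 10.0.0.2 (expiry=0+8=8). clock=0
Op 3: tick 1 -> clock=1.
Op 4: insert c.com -> 10.0.0.1 (expiry=1+8=9). clock=1
Op 5: tick 1 -> clock=2. purged={a.com}
Op 6: insert c.com -> 10.0.0.2 (expiry=2+13=15). clock=2
Op 7: tick 1 -> clock=3.
Op 8: insert b.com -> 10.0.0.2 (expiry=3+7=10). clock=3
Op 9: insert b.com -> 10.0.0.2 (expiry=3+8=11). clock=3
Op 10: tick 1 -> clock=4.
Op 11: insert b.com -> 10.0.0.2 (expiry=4+9=13). clock=4
Op 12: tick 1 -> clock=5.
Op 13: tick 1 -> clock=6.
Op 14: insert b.com -> 10.0.0.1 (expiry=6+8=14). clock=6
Op 15: tick 1 -> clock=7.
Op 16: insert c.com -> 10.0.0.2 (expiry=7+3=10). clock=7
Op 17: insert a.com -> 10.0.0.2 (expiry=7+7=14). clock=7
Op 18: tick 1 -> clock=8.
Final cache (unexpired): {a.com,b.com,c.com} -> size=3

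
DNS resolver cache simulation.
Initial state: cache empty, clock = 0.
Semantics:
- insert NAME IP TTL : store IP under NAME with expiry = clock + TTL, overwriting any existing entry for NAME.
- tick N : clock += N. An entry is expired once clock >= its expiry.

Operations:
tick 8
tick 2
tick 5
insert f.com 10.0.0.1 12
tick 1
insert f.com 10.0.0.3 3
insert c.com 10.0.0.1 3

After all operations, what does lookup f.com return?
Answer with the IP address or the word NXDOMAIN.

Answer: 10.0.0.3

Derivation:
Op 1: tick 8 -> clock=8.
Op 2: tick 2 -> clock=10.
Op 3: tick 5 -> clock=15.
Op 4: insert f.com -> 10.0.0.1 (expiry=15+12=27). clock=15
Op 5: tick 1 -> clock=16.
Op 6: insert f.com -> 10.0.0.3 (expiry=16+3=19). clock=16
Op 7: insert c.com -> 10.0.0.1 (expiry=16+3=19). clock=16
lookup f.com: present, ip=10.0.0.3 expiry=19 > clock=16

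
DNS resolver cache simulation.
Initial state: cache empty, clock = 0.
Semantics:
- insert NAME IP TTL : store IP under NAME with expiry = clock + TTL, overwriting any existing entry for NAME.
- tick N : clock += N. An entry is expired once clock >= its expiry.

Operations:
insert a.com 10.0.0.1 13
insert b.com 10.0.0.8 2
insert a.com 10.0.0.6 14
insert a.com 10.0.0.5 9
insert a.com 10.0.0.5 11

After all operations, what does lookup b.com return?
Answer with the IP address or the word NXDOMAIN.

Answer: 10.0.0.8

Derivation:
Op 1: insert a.com -> 10.0.0.1 (expiry=0+13=13). clock=0
Op 2: insert b.com -> 10.0.0.8 (expiry=0+2=2). clock=0
Op 3: insert a.com -> 10.0.0.6 (expiry=0+14=14). clock=0
Op 4: insert a.com -> 10.0.0.5 (expiry=0+9=9). clock=0
Op 5: insert a.com -> 10.0.0.5 (expiry=0+11=11). clock=0
lookup b.com: present, ip=10.0.0.8 expiry=2 > clock=0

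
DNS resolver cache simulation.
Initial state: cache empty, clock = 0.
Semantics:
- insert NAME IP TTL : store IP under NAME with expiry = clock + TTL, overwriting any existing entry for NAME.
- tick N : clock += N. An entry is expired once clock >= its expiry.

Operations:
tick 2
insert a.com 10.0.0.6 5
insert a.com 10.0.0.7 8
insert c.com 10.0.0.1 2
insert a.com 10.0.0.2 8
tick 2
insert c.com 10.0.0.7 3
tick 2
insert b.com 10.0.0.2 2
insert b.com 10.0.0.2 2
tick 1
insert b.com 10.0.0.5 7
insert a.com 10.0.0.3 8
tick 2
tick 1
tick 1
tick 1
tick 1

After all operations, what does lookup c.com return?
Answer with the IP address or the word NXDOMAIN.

Answer: NXDOMAIN

Derivation:
Op 1: tick 2 -> clock=2.
Op 2: insert a.com -> 10.0.0.6 (expiry=2+5=7). clock=2
Op 3: insert a.com -> 10.0.0.7 (expiry=2+8=10). clock=2
Op 4: insert c.com -> 10.0.0.1 (expiry=2+2=4). clock=2
Op 5: insert a.com -> 10.0.0.2 (expiry=2+8=10). clock=2
Op 6: tick 2 -> clock=4. purged={c.com}
Op 7: insert c.com -> 10.0.0.7 (expiry=4+3=7). clock=4
Op 8: tick 2 -> clock=6.
Op 9: insert b.com -> 10.0.0.2 (expiry=6+2=8). clock=6
Op 10: insert b.com -> 10.0.0.2 (expiry=6+2=8). clock=6
Op 11: tick 1 -> clock=7. purged={c.com}
Op 12: insert b.com -> 10.0.0.5 (expiry=7+7=14). clock=7
Op 13: insert a.com -> 10.0.0.3 (expiry=7+8=15). clock=7
Op 14: tick 2 -> clock=9.
Op 15: tick 1 -> clock=10.
Op 16: tick 1 -> clock=11.
Op 17: tick 1 -> clock=12.
Op 18: tick 1 -> clock=13.
lookup c.com: not in cache (expired or never inserted)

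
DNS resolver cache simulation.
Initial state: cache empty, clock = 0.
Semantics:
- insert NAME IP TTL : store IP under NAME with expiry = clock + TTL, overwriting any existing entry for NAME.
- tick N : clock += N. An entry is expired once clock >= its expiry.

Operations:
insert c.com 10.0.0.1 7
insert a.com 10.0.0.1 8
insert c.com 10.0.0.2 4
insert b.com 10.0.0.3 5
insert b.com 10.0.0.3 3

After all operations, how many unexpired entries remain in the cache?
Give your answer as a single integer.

Answer: 3

Derivation:
Op 1: insert c.com -> 10.0.0.1 (expiry=0+7=7). clock=0
Op 2: insert a.com -> 10.0.0.1 (expiry=0+8=8). clock=0
Op 3: insert c.com -> 10.0.0.2 (expiry=0+4=4). clock=0
Op 4: insert b.com -> 10.0.0.3 (expiry=0+5=5). clock=0
Op 5: insert b.com -> 10.0.0.3 (expiry=0+3=3). clock=0
Final cache (unexpired): {a.com,b.com,c.com} -> size=3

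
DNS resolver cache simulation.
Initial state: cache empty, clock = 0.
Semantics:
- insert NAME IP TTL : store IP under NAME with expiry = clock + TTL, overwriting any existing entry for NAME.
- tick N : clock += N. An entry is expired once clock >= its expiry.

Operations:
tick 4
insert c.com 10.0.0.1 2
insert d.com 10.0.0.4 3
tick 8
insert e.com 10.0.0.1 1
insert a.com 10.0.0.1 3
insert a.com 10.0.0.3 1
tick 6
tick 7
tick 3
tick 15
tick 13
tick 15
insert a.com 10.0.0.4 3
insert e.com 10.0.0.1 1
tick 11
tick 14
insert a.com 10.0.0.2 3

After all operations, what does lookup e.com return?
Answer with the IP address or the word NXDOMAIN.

Answer: NXDOMAIN

Derivation:
Op 1: tick 4 -> clock=4.
Op 2: insert c.com -> 10.0.0.1 (expiry=4+2=6). clock=4
Op 3: insert d.com -> 10.0.0.4 (expiry=4+3=7). clock=4
Op 4: tick 8 -> clock=12. purged={c.com,d.com}
Op 5: insert e.com -> 10.0.0.1 (expiry=12+1=13). clock=12
Op 6: insert a.com -> 10.0.0.1 (expiry=12+3=15). clock=12
Op 7: insert a.com -> 10.0.0.3 (expiry=12+1=13). clock=12
Op 8: tick 6 -> clock=18. purged={a.com,e.com}
Op 9: tick 7 -> clock=25.
Op 10: tick 3 -> clock=28.
Op 11: tick 15 -> clock=43.
Op 12: tick 13 -> clock=56.
Op 13: tick 15 -> clock=71.
Op 14: insert a.com -> 10.0.0.4 (expiry=71+3=74). clock=71
Op 15: insert e.com -> 10.0.0.1 (expiry=71+1=72). clock=71
Op 16: tick 11 -> clock=82. purged={a.com,e.com}
Op 17: tick 14 -> clock=96.
Op 18: insert a.com -> 10.0.0.2 (expiry=96+3=99). clock=96
lookup e.com: not in cache (expired or never inserted)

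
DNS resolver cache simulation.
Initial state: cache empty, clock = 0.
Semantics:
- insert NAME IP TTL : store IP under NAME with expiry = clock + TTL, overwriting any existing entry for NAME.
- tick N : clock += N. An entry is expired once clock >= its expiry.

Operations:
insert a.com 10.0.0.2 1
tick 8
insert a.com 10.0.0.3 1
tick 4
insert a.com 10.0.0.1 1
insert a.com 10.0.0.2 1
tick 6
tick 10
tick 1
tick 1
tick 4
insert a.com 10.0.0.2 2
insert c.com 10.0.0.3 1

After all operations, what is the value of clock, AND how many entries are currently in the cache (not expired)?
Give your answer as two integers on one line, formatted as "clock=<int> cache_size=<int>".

Op 1: insert a.com -> 10.0.0.2 (expiry=0+1=1). clock=0
Op 2: tick 8 -> clock=8. purged={a.com}
Op 3: insert a.com -> 10.0.0.3 (expiry=8+1=9). clock=8
Op 4: tick 4 -> clock=12. purged={a.com}
Op 5: insert a.com -> 10.0.0.1 (expiry=12+1=13). clock=12
Op 6: insert a.com -> 10.0.0.2 (expiry=12+1=13). clock=12
Op 7: tick 6 -> clock=18. purged={a.com}
Op 8: tick 10 -> clock=28.
Op 9: tick 1 -> clock=29.
Op 10: tick 1 -> clock=30.
Op 11: tick 4 -> clock=34.
Op 12: insert a.com -> 10.0.0.2 (expiry=34+2=36). clock=34
Op 13: insert c.com -> 10.0.0.3 (expiry=34+1=35). clock=34
Final clock = 34
Final cache (unexpired): {a.com,c.com} -> size=2

Answer: clock=34 cache_size=2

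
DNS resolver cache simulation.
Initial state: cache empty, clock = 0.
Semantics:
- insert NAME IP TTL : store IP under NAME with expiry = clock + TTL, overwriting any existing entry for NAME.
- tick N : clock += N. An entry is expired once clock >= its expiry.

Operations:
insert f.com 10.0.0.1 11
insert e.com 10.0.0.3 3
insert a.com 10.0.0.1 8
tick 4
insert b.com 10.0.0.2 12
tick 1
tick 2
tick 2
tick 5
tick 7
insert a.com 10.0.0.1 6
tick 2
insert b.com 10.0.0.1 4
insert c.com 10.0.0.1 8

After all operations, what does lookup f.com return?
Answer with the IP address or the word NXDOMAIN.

Op 1: insert f.com -> 10.0.0.1 (expiry=0+11=11). clock=0
Op 2: insert e.com -> 10.0.0.3 (expiry=0+3=3). clock=0
Op 3: insert a.com -> 10.0.0.1 (expiry=0+8=8). clock=0
Op 4: tick 4 -> clock=4. purged={e.com}
Op 5: insert b.com -> 10.0.0.2 (expiry=4+12=16). clock=4
Op 6: tick 1 -> clock=5.
Op 7: tick 2 -> clock=7.
Op 8: tick 2 -> clock=9. purged={a.com}
Op 9: tick 5 -> clock=14. purged={f.com}
Op 10: tick 7 -> clock=21. purged={b.com}
Op 11: insert a.com -> 10.0.0.1 (expiry=21+6=27). clock=21
Op 12: tick 2 -> clock=23.
Op 13: insert b.com -> 10.0.0.1 (expiry=23+4=27). clock=23
Op 14: insert c.com -> 10.0.0.1 (expiry=23+8=31). clock=23
lookup f.com: not in cache (expired or never inserted)

Answer: NXDOMAIN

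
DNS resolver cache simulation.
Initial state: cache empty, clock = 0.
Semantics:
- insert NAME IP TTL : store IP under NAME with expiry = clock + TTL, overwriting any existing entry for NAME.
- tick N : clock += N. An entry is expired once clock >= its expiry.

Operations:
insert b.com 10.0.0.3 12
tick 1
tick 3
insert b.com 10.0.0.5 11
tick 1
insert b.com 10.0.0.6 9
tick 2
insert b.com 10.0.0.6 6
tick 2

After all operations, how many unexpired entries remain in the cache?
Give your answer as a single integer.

Answer: 1

Derivation:
Op 1: insert b.com -> 10.0.0.3 (expiry=0+12=12). clock=0
Op 2: tick 1 -> clock=1.
Op 3: tick 3 -> clock=4.
Op 4: insert b.com -> 10.0.0.5 (expiry=4+11=15). clock=4
Op 5: tick 1 -> clock=5.
Op 6: insert b.com -> 10.0.0.6 (expiry=5+9=14). clock=5
Op 7: tick 2 -> clock=7.
Op 8: insert b.com -> 10.0.0.6 (expiry=7+6=13). clock=7
Op 9: tick 2 -> clock=9.
Final cache (unexpired): {b.com} -> size=1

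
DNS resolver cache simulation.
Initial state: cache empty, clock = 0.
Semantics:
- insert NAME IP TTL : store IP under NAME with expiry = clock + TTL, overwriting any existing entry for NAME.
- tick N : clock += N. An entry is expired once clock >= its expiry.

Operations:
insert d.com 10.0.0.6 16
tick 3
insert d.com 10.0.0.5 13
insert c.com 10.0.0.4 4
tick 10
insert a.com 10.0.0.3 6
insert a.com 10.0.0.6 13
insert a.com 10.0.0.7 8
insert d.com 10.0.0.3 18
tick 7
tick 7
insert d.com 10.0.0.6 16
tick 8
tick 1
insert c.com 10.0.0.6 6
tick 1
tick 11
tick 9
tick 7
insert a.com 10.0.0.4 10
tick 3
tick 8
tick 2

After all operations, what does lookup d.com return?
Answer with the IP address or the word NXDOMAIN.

Op 1: insert d.com -> 10.0.0.6 (expiry=0+16=16). clock=0
Op 2: tick 3 -> clock=3.
Op 3: insert d.com -> 10.0.0.5 (expiry=3+13=16). clock=3
Op 4: insert c.com -> 10.0.0.4 (expiry=3+4=7). clock=3
Op 5: tick 10 -> clock=13. purged={c.com}
Op 6: insert a.com -> 10.0.0.3 (expiry=13+6=19). clock=13
Op 7: insert a.com -> 10.0.0.6 (expiry=13+13=26). clock=13
Op 8: insert a.com -> 10.0.0.7 (expiry=13+8=21). clock=13
Op 9: insert d.com -> 10.0.0.3 (expiry=13+18=31). clock=13
Op 10: tick 7 -> clock=20.
Op 11: tick 7 -> clock=27. purged={a.com}
Op 12: insert d.com -> 10.0.0.6 (expiry=27+16=43). clock=27
Op 13: tick 8 -> clock=35.
Op 14: tick 1 -> clock=36.
Op 15: insert c.com -> 10.0.0.6 (expiry=36+6=42). clock=36
Op 16: tick 1 -> clock=37.
Op 17: tick 11 -> clock=48. purged={c.com,d.com}
Op 18: tick 9 -> clock=57.
Op 19: tick 7 -> clock=64.
Op 20: insert a.com -> 10.0.0.4 (expiry=64+10=74). clock=64
Op 21: tick 3 -> clock=67.
Op 22: tick 8 -> clock=75. purged={a.com}
Op 23: tick 2 -> clock=77.
lookup d.com: not in cache (expired or never inserted)

Answer: NXDOMAIN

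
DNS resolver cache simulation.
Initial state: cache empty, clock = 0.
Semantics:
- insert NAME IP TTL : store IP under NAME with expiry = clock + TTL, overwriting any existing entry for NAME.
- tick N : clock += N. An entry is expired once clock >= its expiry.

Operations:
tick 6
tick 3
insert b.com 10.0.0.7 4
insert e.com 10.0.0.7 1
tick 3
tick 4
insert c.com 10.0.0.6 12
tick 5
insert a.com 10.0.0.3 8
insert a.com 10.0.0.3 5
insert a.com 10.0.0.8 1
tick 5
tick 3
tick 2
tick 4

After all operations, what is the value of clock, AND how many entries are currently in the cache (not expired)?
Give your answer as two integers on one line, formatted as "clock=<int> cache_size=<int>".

Op 1: tick 6 -> clock=6.
Op 2: tick 3 -> clock=9.
Op 3: insert b.com -> 10.0.0.7 (expiry=9+4=13). clock=9
Op 4: insert e.com -> 10.0.0.7 (expiry=9+1=10). clock=9
Op 5: tick 3 -> clock=12. purged={e.com}
Op 6: tick 4 -> clock=16. purged={b.com}
Op 7: insert c.com -> 10.0.0.6 (expiry=16+12=28). clock=16
Op 8: tick 5 -> clock=21.
Op 9: insert a.com -> 10.0.0.3 (expiry=21+8=29). clock=21
Op 10: insert a.com -> 10.0.0.3 (expiry=21+5=26). clock=21
Op 11: insert a.com -> 10.0.0.8 (expiry=21+1=22). clock=21
Op 12: tick 5 -> clock=26. purged={a.com}
Op 13: tick 3 -> clock=29. purged={c.com}
Op 14: tick 2 -> clock=31.
Op 15: tick 4 -> clock=35.
Final clock = 35
Final cache (unexpired): {} -> size=0

Answer: clock=35 cache_size=0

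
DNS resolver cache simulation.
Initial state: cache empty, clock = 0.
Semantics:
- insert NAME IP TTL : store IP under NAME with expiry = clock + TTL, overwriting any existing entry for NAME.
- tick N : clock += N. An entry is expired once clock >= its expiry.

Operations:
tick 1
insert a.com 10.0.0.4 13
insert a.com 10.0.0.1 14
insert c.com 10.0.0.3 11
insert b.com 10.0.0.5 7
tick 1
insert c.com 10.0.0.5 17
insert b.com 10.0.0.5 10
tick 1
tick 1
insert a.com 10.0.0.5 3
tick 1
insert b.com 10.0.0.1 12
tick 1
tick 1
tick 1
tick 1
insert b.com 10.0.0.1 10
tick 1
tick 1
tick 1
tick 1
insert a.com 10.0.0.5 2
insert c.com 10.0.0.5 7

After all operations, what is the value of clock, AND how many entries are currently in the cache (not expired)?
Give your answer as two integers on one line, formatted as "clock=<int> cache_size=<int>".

Answer: clock=13 cache_size=3

Derivation:
Op 1: tick 1 -> clock=1.
Op 2: insert a.com -> 10.0.0.4 (expiry=1+13=14). clock=1
Op 3: insert a.com -> 10.0.0.1 (expiry=1+14=15). clock=1
Op 4: insert c.com -> 10.0.0.3 (expiry=1+11=12). clock=1
Op 5: insert b.com -> 10.0.0.5 (expiry=1+7=8). clock=1
Op 6: tick 1 -> clock=2.
Op 7: insert c.com -> 10.0.0.5 (expiry=2+17=19). clock=2
Op 8: insert b.com -> 10.0.0.5 (expiry=2+10=12). clock=2
Op 9: tick 1 -> clock=3.
Op 10: tick 1 -> clock=4.
Op 11: insert a.com -> 10.0.0.5 (expiry=4+3=7). clock=4
Op 12: tick 1 -> clock=5.
Op 13: insert b.com -> 10.0.0.1 (expiry=5+12=17). clock=5
Op 14: tick 1 -> clock=6.
Op 15: tick 1 -> clock=7. purged={a.com}
Op 16: tick 1 -> clock=8.
Op 17: tick 1 -> clock=9.
Op 18: insert b.com -> 10.0.0.1 (expiry=9+10=19). clock=9
Op 19: tick 1 -> clock=10.
Op 20: tick 1 -> clock=11.
Op 21: tick 1 -> clock=12.
Op 22: tick 1 -> clock=13.
Op 23: insert a.com -> 10.0.0.5 (expiry=13+2=15). clock=13
Op 24: insert c.com -> 10.0.0.5 (expiry=13+7=20). clock=13
Final clock = 13
Final cache (unexpired): {a.com,b.com,c.com} -> size=3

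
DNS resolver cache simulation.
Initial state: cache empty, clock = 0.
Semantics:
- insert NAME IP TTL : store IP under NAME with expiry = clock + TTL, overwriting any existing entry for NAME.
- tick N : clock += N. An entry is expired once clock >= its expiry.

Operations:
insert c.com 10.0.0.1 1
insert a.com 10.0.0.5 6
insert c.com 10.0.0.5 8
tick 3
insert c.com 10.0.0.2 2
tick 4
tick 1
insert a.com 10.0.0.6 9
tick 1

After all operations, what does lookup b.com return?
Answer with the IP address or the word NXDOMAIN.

Answer: NXDOMAIN

Derivation:
Op 1: insert c.com -> 10.0.0.1 (expiry=0+1=1). clock=0
Op 2: insert a.com -> 10.0.0.5 (expiry=0+6=6). clock=0
Op 3: insert c.com -> 10.0.0.5 (expiry=0+8=8). clock=0
Op 4: tick 3 -> clock=3.
Op 5: insert c.com -> 10.0.0.2 (expiry=3+2=5). clock=3
Op 6: tick 4 -> clock=7. purged={a.com,c.com}
Op 7: tick 1 -> clock=8.
Op 8: insert a.com -> 10.0.0.6 (expiry=8+9=17). clock=8
Op 9: tick 1 -> clock=9.
lookup b.com: not in cache (expired or never inserted)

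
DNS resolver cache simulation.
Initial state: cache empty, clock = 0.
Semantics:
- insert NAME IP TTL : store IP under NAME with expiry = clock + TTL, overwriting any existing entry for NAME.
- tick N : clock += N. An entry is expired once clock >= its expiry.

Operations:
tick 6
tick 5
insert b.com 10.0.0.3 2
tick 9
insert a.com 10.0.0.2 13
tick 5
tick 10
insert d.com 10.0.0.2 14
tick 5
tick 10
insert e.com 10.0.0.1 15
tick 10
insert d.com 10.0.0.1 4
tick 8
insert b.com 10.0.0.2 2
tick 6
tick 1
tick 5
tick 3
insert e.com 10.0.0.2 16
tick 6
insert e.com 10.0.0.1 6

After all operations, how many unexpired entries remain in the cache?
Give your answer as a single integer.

Op 1: tick 6 -> clock=6.
Op 2: tick 5 -> clock=11.
Op 3: insert b.com -> 10.0.0.3 (expiry=11+2=13). clock=11
Op 4: tick 9 -> clock=20. purged={b.com}
Op 5: insert a.com -> 10.0.0.2 (expiry=20+13=33). clock=20
Op 6: tick 5 -> clock=25.
Op 7: tick 10 -> clock=35. purged={a.com}
Op 8: insert d.com -> 10.0.0.2 (expiry=35+14=49). clock=35
Op 9: tick 5 -> clock=40.
Op 10: tick 10 -> clock=50. purged={d.com}
Op 11: insert e.com -> 10.0.0.1 (expiry=50+15=65). clock=50
Op 12: tick 10 -> clock=60.
Op 13: insert d.com -> 10.0.0.1 (expiry=60+4=64). clock=60
Op 14: tick 8 -> clock=68. purged={d.com,e.com}
Op 15: insert b.com -> 10.0.0.2 (expiry=68+2=70). clock=68
Op 16: tick 6 -> clock=74. purged={b.com}
Op 17: tick 1 -> clock=75.
Op 18: tick 5 -> clock=80.
Op 19: tick 3 -> clock=83.
Op 20: insert e.com -> 10.0.0.2 (expiry=83+16=99). clock=83
Op 21: tick 6 -> clock=89.
Op 22: insert e.com -> 10.0.0.1 (expiry=89+6=95). clock=89
Final cache (unexpired): {e.com} -> size=1

Answer: 1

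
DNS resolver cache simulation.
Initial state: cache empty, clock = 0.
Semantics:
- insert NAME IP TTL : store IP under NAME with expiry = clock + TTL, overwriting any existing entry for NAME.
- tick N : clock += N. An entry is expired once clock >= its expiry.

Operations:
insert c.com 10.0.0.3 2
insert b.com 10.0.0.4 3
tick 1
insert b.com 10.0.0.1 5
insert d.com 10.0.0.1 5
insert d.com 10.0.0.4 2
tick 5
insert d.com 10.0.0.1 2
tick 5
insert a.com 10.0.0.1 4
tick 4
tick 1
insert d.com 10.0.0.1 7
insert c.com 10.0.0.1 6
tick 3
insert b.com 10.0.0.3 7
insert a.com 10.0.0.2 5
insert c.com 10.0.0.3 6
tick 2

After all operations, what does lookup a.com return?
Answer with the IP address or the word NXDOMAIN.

Answer: 10.0.0.2

Derivation:
Op 1: insert c.com -> 10.0.0.3 (expiry=0+2=2). clock=0
Op 2: insert b.com -> 10.0.0.4 (expiry=0+3=3). clock=0
Op 3: tick 1 -> clock=1.
Op 4: insert b.com -> 10.0.0.1 (expiry=1+5=6). clock=1
Op 5: insert d.com -> 10.0.0.1 (expiry=1+5=6). clock=1
Op 6: insert d.com -> 10.0.0.4 (expiry=1+2=3). clock=1
Op 7: tick 5 -> clock=6. purged={b.com,c.com,d.com}
Op 8: insert d.com -> 10.0.0.1 (expiry=6+2=8). clock=6
Op 9: tick 5 -> clock=11. purged={d.com}
Op 10: insert a.com -> 10.0.0.1 (expiry=11+4=15). clock=11
Op 11: tick 4 -> clock=15. purged={a.com}
Op 12: tick 1 -> clock=16.
Op 13: insert d.com -> 10.0.0.1 (expiry=16+7=23). clock=16
Op 14: insert c.com -> 10.0.0.1 (expiry=16+6=22). clock=16
Op 15: tick 3 -> clock=19.
Op 16: insert b.com -> 10.0.0.3 (expiry=19+7=26). clock=19
Op 17: insert a.com -> 10.0.0.2 (expiry=19+5=24). clock=19
Op 18: insert c.com -> 10.0.0.3 (expiry=19+6=25). clock=19
Op 19: tick 2 -> clock=21.
lookup a.com: present, ip=10.0.0.2 expiry=24 > clock=21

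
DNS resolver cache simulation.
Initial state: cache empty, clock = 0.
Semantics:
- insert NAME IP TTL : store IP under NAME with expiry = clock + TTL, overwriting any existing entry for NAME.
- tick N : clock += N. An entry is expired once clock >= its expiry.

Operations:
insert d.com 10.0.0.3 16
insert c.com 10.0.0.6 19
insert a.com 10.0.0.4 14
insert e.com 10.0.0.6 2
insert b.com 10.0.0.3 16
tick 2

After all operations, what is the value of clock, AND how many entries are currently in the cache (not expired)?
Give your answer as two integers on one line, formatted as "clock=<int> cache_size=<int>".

Answer: clock=2 cache_size=4

Derivation:
Op 1: insert d.com -> 10.0.0.3 (expiry=0+16=16). clock=0
Op 2: insert c.com -> 10.0.0.6 (expiry=0+19=19). clock=0
Op 3: insert a.com -> 10.0.0.4 (expiry=0+14=14). clock=0
Op 4: insert e.com -> 10.0.0.6 (expiry=0+2=2). clock=0
Op 5: insert b.com -> 10.0.0.3 (expiry=0+16=16). clock=0
Op 6: tick 2 -> clock=2. purged={e.com}
Final clock = 2
Final cache (unexpired): {a.com,b.com,c.com,d.com} -> size=4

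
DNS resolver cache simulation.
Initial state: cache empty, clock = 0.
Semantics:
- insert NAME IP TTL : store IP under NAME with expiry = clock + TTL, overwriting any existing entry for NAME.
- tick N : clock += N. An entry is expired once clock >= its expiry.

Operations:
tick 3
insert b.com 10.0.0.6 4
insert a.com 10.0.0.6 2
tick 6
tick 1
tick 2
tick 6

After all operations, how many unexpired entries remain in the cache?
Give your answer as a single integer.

Op 1: tick 3 -> clock=3.
Op 2: insert b.com -> 10.0.0.6 (expiry=3+4=7). clock=3
Op 3: insert a.com -> 10.0.0.6 (expiry=3+2=5). clock=3
Op 4: tick 6 -> clock=9. purged={a.com,b.com}
Op 5: tick 1 -> clock=10.
Op 6: tick 2 -> clock=12.
Op 7: tick 6 -> clock=18.
Final cache (unexpired): {} -> size=0

Answer: 0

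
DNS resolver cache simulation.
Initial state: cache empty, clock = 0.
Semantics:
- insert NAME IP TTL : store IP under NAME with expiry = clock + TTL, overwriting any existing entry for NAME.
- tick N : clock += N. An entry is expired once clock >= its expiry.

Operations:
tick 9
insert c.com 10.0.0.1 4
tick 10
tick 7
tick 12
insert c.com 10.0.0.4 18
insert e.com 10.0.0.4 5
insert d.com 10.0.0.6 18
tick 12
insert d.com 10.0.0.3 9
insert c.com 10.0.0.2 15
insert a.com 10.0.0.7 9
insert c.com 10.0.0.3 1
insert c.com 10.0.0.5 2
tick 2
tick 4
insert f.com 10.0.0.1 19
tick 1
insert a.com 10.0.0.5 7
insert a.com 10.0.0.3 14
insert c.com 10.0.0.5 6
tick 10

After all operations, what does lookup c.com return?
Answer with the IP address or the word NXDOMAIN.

Op 1: tick 9 -> clock=9.
Op 2: insert c.com -> 10.0.0.1 (expiry=9+4=13). clock=9
Op 3: tick 10 -> clock=19. purged={c.com}
Op 4: tick 7 -> clock=26.
Op 5: tick 12 -> clock=38.
Op 6: insert c.com -> 10.0.0.4 (expiry=38+18=56). clock=38
Op 7: insert e.com -> 10.0.0.4 (expiry=38+5=43). clock=38
Op 8: insert d.com -> 10.0.0.6 (expiry=38+18=56). clock=38
Op 9: tick 12 -> clock=50. purged={e.com}
Op 10: insert d.com -> 10.0.0.3 (expiry=50+9=59). clock=50
Op 11: insert c.com -> 10.0.0.2 (expiry=50+15=65). clock=50
Op 12: insert a.com -> 10.0.0.7 (expiry=50+9=59). clock=50
Op 13: insert c.com -> 10.0.0.3 (expiry=50+1=51). clock=50
Op 14: insert c.com -> 10.0.0.5 (expiry=50+2=52). clock=50
Op 15: tick 2 -> clock=52. purged={c.com}
Op 16: tick 4 -> clock=56.
Op 17: insert f.com -> 10.0.0.1 (expiry=56+19=75). clock=56
Op 18: tick 1 -> clock=57.
Op 19: insert a.com -> 10.0.0.5 (expiry=57+7=64). clock=57
Op 20: insert a.com -> 10.0.0.3 (expiry=57+14=71). clock=57
Op 21: insert c.com -> 10.0.0.5 (expiry=57+6=63). clock=57
Op 22: tick 10 -> clock=67. purged={c.com,d.com}
lookup c.com: not in cache (expired or never inserted)

Answer: NXDOMAIN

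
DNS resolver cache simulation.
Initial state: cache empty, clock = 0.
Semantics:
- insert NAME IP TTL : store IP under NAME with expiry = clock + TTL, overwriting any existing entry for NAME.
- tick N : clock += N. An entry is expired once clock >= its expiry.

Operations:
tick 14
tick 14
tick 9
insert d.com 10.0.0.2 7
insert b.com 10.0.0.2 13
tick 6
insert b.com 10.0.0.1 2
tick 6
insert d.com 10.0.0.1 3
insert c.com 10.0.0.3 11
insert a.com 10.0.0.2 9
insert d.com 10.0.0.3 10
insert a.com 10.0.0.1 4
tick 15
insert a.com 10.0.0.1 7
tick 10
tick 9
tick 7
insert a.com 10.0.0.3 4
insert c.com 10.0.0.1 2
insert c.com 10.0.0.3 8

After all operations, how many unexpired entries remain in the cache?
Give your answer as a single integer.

Answer: 2

Derivation:
Op 1: tick 14 -> clock=14.
Op 2: tick 14 -> clock=28.
Op 3: tick 9 -> clock=37.
Op 4: insert d.com -> 10.0.0.2 (expiry=37+7=44). clock=37
Op 5: insert b.com -> 10.0.0.2 (expiry=37+13=50). clock=37
Op 6: tick 6 -> clock=43.
Op 7: insert b.com -> 10.0.0.1 (expiry=43+2=45). clock=43
Op 8: tick 6 -> clock=49. purged={b.com,d.com}
Op 9: insert d.com -> 10.0.0.1 (expiry=49+3=52). clock=49
Op 10: insert c.com -> 10.0.0.3 (expiry=49+11=60). clock=49
Op 11: insert a.com -> 10.0.0.2 (expiry=49+9=58). clock=49
Op 12: insert d.com -> 10.0.0.3 (expiry=49+10=59). clock=49
Op 13: insert a.com -> 10.0.0.1 (expiry=49+4=53). clock=49
Op 14: tick 15 -> clock=64. purged={a.com,c.com,d.com}
Op 15: insert a.com -> 10.0.0.1 (expiry=64+7=71). clock=64
Op 16: tick 10 -> clock=74. purged={a.com}
Op 17: tick 9 -> clock=83.
Op 18: tick 7 -> clock=90.
Op 19: insert a.com -> 10.0.0.3 (expiry=90+4=94). clock=90
Op 20: insert c.com -> 10.0.0.1 (expiry=90+2=92). clock=90
Op 21: insert c.com -> 10.0.0.3 (expiry=90+8=98). clock=90
Final cache (unexpired): {a.com,c.com} -> size=2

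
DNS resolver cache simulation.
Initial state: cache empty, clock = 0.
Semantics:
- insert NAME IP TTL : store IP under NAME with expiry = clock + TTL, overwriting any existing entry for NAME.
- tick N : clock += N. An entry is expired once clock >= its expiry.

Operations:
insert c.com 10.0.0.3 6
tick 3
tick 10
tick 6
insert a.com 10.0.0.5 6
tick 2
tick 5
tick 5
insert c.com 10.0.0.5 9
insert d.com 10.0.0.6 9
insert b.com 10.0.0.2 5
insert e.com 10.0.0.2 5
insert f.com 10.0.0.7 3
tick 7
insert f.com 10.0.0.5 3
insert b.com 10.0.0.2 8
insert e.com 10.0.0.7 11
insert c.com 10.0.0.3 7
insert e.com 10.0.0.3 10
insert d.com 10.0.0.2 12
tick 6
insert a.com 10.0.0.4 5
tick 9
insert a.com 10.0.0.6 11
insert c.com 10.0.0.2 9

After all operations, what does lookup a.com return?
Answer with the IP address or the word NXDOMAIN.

Op 1: insert c.com -> 10.0.0.3 (expiry=0+6=6). clock=0
Op 2: tick 3 -> clock=3.
Op 3: tick 10 -> clock=13. purged={c.com}
Op 4: tick 6 -> clock=19.
Op 5: insert a.com -> 10.0.0.5 (expiry=19+6=25). clock=19
Op 6: tick 2 -> clock=21.
Op 7: tick 5 -> clock=26. purged={a.com}
Op 8: tick 5 -> clock=31.
Op 9: insert c.com -> 10.0.0.5 (expiry=31+9=40). clock=31
Op 10: insert d.com -> 10.0.0.6 (expiry=31+9=40). clock=31
Op 11: insert b.com -> 10.0.0.2 (expiry=31+5=36). clock=31
Op 12: insert e.com -> 10.0.0.2 (expiry=31+5=36). clock=31
Op 13: insert f.com -> 10.0.0.7 (expiry=31+3=34). clock=31
Op 14: tick 7 -> clock=38. purged={b.com,e.com,f.com}
Op 15: insert f.com -> 10.0.0.5 (expiry=38+3=41). clock=38
Op 16: insert b.com -> 10.0.0.2 (expiry=38+8=46). clock=38
Op 17: insert e.com -> 10.0.0.7 (expiry=38+11=49). clock=38
Op 18: insert c.com -> 10.0.0.3 (expiry=38+7=45). clock=38
Op 19: insert e.com -> 10.0.0.3 (expiry=38+10=48). clock=38
Op 20: insert d.com -> 10.0.0.2 (expiry=38+12=50). clock=38
Op 21: tick 6 -> clock=44. purged={f.com}
Op 22: insert a.com -> 10.0.0.4 (expiry=44+5=49). clock=44
Op 23: tick 9 -> clock=53. purged={a.com,b.com,c.com,d.com,e.com}
Op 24: insert a.com -> 10.0.0.6 (expiry=53+11=64). clock=53
Op 25: insert c.com -> 10.0.0.2 (expiry=53+9=62). clock=53
lookup a.com: present, ip=10.0.0.6 expiry=64 > clock=53

Answer: 10.0.0.6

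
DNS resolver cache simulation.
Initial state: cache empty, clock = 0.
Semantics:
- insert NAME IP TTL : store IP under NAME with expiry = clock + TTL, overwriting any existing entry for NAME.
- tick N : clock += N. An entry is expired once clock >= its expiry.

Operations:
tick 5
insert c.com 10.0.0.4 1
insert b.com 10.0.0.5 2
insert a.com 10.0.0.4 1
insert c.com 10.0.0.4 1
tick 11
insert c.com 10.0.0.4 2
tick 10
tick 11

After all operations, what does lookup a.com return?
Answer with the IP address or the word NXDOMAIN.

Op 1: tick 5 -> clock=5.
Op 2: insert c.com -> 10.0.0.4 (expiry=5+1=6). clock=5
Op 3: insert b.com -> 10.0.0.5 (expiry=5+2=7). clock=5
Op 4: insert a.com -> 10.0.0.4 (expiry=5+1=6). clock=5
Op 5: insert c.com -> 10.0.0.4 (expiry=5+1=6). clock=5
Op 6: tick 11 -> clock=16. purged={a.com,b.com,c.com}
Op 7: insert c.com -> 10.0.0.4 (expiry=16+2=18). clock=16
Op 8: tick 10 -> clock=26. purged={c.com}
Op 9: tick 11 -> clock=37.
lookup a.com: not in cache (expired or never inserted)

Answer: NXDOMAIN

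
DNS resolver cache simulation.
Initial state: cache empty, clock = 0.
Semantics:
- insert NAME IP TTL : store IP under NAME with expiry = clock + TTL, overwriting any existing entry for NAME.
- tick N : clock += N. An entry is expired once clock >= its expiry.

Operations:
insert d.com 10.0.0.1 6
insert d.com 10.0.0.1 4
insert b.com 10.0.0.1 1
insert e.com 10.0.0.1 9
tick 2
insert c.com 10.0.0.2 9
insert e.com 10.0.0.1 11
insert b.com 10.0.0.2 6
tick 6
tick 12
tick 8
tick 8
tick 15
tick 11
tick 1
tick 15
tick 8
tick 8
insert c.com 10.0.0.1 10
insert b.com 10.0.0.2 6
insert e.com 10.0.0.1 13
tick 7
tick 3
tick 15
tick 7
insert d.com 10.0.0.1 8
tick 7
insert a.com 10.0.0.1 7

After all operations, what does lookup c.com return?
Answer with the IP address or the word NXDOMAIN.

Answer: NXDOMAIN

Derivation:
Op 1: insert d.com -> 10.0.0.1 (expiry=0+6=6). clock=0
Op 2: insert d.com -> 10.0.0.1 (expiry=0+4=4). clock=0
Op 3: insert b.com -> 10.0.0.1 (expiry=0+1=1). clock=0
Op 4: insert e.com -> 10.0.0.1 (expiry=0+9=9). clock=0
Op 5: tick 2 -> clock=2. purged={b.com}
Op 6: insert c.com -> 10.0.0.2 (expiry=2+9=11). clock=2
Op 7: insert e.com -> 10.0.0.1 (expiry=2+11=13). clock=2
Op 8: insert b.com -> 10.0.0.2 (expiry=2+6=8). clock=2
Op 9: tick 6 -> clock=8. purged={b.com,d.com}
Op 10: tick 12 -> clock=20. purged={c.com,e.com}
Op 11: tick 8 -> clock=28.
Op 12: tick 8 -> clock=36.
Op 13: tick 15 -> clock=51.
Op 14: tick 11 -> clock=62.
Op 15: tick 1 -> clock=63.
Op 16: tick 15 -> clock=78.
Op 17: tick 8 -> clock=86.
Op 18: tick 8 -> clock=94.
Op 19: insert c.com -> 10.0.0.1 (expiry=94+10=104). clock=94
Op 20: insert b.com -> 10.0.0.2 (expiry=94+6=100). clock=94
Op 21: insert e.com -> 10.0.0.1 (expiry=94+13=107). clock=94
Op 22: tick 7 -> clock=101. purged={b.com}
Op 23: tick 3 -> clock=104. purged={c.com}
Op 24: tick 15 -> clock=119. purged={e.com}
Op 25: tick 7 -> clock=126.
Op 26: insert d.com -> 10.0.0.1 (expiry=126+8=134). clock=126
Op 27: tick 7 -> clock=133.
Op 28: insert a.com -> 10.0.0.1 (expiry=133+7=140). clock=133
lookup c.com: not in cache (expired or never inserted)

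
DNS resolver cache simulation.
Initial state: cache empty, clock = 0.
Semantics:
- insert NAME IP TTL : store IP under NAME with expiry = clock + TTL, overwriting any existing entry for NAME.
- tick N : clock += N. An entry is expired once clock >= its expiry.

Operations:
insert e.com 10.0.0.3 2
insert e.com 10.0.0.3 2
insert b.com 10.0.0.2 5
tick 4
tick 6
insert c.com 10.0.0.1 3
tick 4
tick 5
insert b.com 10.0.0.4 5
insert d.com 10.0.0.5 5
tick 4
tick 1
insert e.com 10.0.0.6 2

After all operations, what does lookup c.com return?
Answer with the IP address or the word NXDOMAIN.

Answer: NXDOMAIN

Derivation:
Op 1: insert e.com -> 10.0.0.3 (expiry=0+2=2). clock=0
Op 2: insert e.com -> 10.0.0.3 (expiry=0+2=2). clock=0
Op 3: insert b.com -> 10.0.0.2 (expiry=0+5=5). clock=0
Op 4: tick 4 -> clock=4. purged={e.com}
Op 5: tick 6 -> clock=10. purged={b.com}
Op 6: insert c.com -> 10.0.0.1 (expiry=10+3=13). clock=10
Op 7: tick 4 -> clock=14. purged={c.com}
Op 8: tick 5 -> clock=19.
Op 9: insert b.com -> 10.0.0.4 (expiry=19+5=24). clock=19
Op 10: insert d.com -> 10.0.0.5 (expiry=19+5=24). clock=19
Op 11: tick 4 -> clock=23.
Op 12: tick 1 -> clock=24. purged={b.com,d.com}
Op 13: insert e.com -> 10.0.0.6 (expiry=24+2=26). clock=24
lookup c.com: not in cache (expired or never inserted)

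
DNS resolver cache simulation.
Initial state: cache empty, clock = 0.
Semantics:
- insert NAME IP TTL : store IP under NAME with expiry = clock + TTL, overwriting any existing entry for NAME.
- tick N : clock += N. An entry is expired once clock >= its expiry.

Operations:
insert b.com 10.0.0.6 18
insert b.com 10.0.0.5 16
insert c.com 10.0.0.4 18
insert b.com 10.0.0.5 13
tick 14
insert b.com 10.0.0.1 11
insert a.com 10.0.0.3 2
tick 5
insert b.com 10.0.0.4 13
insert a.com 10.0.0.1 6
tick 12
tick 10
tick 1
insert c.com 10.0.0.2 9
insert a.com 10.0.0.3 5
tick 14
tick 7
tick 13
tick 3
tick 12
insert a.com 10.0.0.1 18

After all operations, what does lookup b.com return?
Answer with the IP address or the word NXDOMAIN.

Answer: NXDOMAIN

Derivation:
Op 1: insert b.com -> 10.0.0.6 (expiry=0+18=18). clock=0
Op 2: insert b.com -> 10.0.0.5 (expiry=0+16=16). clock=0
Op 3: insert c.com -> 10.0.0.4 (expiry=0+18=18). clock=0
Op 4: insert b.com -> 10.0.0.5 (expiry=0+13=13). clock=0
Op 5: tick 14 -> clock=14. purged={b.com}
Op 6: insert b.com -> 10.0.0.1 (expiry=14+11=25). clock=14
Op 7: insert a.com -> 10.0.0.3 (expiry=14+2=16). clock=14
Op 8: tick 5 -> clock=19. purged={a.com,c.com}
Op 9: insert b.com -> 10.0.0.4 (expiry=19+13=32). clock=19
Op 10: insert a.com -> 10.0.0.1 (expiry=19+6=25). clock=19
Op 11: tick 12 -> clock=31. purged={a.com}
Op 12: tick 10 -> clock=41. purged={b.com}
Op 13: tick 1 -> clock=42.
Op 14: insert c.com -> 10.0.0.2 (expiry=42+9=51). clock=42
Op 15: insert a.com -> 10.0.0.3 (expiry=42+5=47). clock=42
Op 16: tick 14 -> clock=56. purged={a.com,c.com}
Op 17: tick 7 -> clock=63.
Op 18: tick 13 -> clock=76.
Op 19: tick 3 -> clock=79.
Op 20: tick 12 -> clock=91.
Op 21: insert a.com -> 10.0.0.1 (expiry=91+18=109). clock=91
lookup b.com: not in cache (expired or never inserted)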